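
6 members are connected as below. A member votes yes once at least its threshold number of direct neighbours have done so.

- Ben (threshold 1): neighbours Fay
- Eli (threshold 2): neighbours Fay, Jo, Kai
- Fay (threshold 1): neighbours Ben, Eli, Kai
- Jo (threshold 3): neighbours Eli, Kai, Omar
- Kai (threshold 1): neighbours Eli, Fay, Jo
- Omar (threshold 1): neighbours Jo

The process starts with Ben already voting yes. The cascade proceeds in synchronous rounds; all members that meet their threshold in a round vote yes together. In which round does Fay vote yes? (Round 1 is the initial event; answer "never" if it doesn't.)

Round 1 — Ben votes yes (initial).
Round 2 — checking thresholds:
  Fay: 1 of 3 neighbours ≥ 1, votes yes.
Round 3 — checking thresholds:
  Eli: 1 of 3 neighbours < 2, below threshold.
  Kai: 1 of 3 neighbours ≥ 1, votes yes.
Round 4 — checking thresholds:
  Eli: 2 of 3 neighbours ≥ 2, votes yes.
  Jo: 1 of 3 neighbours < 3, below threshold.
Round 5 — no new yes votes; cascade stops.

2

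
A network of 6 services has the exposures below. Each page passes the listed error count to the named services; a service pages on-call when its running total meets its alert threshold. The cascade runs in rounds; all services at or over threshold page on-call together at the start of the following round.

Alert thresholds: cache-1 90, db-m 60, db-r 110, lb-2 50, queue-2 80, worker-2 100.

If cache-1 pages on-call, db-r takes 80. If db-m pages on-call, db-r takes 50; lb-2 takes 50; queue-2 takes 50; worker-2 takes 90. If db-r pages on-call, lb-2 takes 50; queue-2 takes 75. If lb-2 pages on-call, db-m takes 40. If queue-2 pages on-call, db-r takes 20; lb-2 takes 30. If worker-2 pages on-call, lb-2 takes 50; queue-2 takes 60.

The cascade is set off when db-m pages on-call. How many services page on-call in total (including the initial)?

Round 1 — db-m pages on-call (initial).
  db-r: +50 → 50 < 110
  lb-2: +50 → 50 ≥ 50
  queue-2: +50 → 50 < 80
  worker-2: +90 → 90 < 100
Round 2 — lb-2 pages on-call.
No further pages.

2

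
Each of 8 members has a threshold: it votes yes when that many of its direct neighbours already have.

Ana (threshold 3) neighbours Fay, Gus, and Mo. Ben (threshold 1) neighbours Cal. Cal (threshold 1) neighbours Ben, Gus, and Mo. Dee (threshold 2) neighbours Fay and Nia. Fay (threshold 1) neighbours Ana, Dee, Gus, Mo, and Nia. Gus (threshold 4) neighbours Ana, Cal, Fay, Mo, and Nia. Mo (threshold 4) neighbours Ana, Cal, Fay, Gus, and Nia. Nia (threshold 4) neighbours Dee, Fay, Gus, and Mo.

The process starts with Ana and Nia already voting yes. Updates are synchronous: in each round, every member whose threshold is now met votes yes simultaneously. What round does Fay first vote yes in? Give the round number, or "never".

2

Round 1 — Ana, Nia vote yes (initial).
Round 2 — checking thresholds:
  Dee: 1 of 2 neighbours < 2, below threshold.
  Fay: 2 of 5 neighbours ≥ 1, votes yes.
  Gus: 2 of 5 neighbours < 4, below threshold.
  Mo: 2 of 5 neighbours < 4, below threshold.
Round 3 — checking thresholds:
  Dee: 2 of 2 neighbours ≥ 2, votes yes.
  Gus: 3 of 5 neighbours < 4, below threshold.
  Mo: 3 of 5 neighbours < 4, below threshold.
Round 4 — no new yes votes; cascade stops.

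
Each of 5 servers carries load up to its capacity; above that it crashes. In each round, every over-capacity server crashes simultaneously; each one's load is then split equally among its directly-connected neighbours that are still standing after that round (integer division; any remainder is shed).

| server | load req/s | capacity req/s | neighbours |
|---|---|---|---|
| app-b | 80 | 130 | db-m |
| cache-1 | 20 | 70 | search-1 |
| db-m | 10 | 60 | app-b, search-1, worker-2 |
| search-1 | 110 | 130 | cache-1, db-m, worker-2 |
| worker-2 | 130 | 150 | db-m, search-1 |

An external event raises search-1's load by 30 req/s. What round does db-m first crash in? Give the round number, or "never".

Round 1 — search-1 at 140 > 130. search-1 crashes.
  search-1 sheds 140 req/s to cache-1, db-m, worker-2: 46 each (2 lost).
    cache-1: 20+46 = 66 ≤ 70
    db-m: 10+46 = 56 ≤ 60
    worker-2: 130+46 = 176 > 150
Round 2 — worker-2 crashes.
  worker-2 sheds 176 req/s to db-m: 176 each.
    db-m: 56+176 = 232 > 60
Round 3 — db-m crashes.
  db-m sheds 232 req/s to app-b: 232 each.
    app-b: 80+232 = 312 > 130
Round 4 — app-b crashes.
  app-b sheds 312 req/s: no online neighbours, lost.
No further crashes.

3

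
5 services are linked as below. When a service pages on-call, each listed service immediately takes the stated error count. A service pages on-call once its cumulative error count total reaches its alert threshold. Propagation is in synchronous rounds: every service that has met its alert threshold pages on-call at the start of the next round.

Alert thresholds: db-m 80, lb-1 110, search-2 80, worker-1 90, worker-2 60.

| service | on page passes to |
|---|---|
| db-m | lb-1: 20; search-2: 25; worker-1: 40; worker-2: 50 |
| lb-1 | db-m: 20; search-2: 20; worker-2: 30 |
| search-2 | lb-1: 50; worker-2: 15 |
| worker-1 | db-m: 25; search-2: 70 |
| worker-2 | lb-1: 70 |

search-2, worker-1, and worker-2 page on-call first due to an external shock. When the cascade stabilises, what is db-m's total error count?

45

Round 1 — search-2, worker-1, worker-2 page on-call (initial).
  db-m: +25 → 25 < 80
  lb-1: +50+70 → 120 ≥ 110
Round 2 — lb-1 pages on-call.
  db-m: +20 → 45 < 80
No further pages.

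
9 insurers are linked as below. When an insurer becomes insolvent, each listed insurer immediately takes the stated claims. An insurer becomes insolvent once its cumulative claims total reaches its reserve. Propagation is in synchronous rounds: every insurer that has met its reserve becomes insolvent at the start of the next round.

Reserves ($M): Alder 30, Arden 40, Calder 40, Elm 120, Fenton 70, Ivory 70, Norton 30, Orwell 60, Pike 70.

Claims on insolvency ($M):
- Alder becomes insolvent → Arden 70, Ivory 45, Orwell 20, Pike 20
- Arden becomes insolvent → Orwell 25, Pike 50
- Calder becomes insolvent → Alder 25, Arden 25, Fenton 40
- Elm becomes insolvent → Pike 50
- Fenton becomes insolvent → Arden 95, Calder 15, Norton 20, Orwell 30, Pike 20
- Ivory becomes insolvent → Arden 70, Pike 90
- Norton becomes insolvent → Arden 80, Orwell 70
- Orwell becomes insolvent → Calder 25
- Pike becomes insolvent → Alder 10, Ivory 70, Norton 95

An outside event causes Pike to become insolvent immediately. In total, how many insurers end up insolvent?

Round 1 — Pike becomes insolvent (initial).
  Alder: +10 → 10 < 30
  Ivory: +70 → 70 ≥ 70
  Norton: +95 → 95 ≥ 30
Round 2 — Ivory, Norton become insolvent.
  Arden: +70+80 → 150 ≥ 40
  Orwell: +70 → 70 ≥ 60
Round 3 — Arden, Orwell become insolvent.
  Calder: +25 → 25 < 40
No further insolvencies.

5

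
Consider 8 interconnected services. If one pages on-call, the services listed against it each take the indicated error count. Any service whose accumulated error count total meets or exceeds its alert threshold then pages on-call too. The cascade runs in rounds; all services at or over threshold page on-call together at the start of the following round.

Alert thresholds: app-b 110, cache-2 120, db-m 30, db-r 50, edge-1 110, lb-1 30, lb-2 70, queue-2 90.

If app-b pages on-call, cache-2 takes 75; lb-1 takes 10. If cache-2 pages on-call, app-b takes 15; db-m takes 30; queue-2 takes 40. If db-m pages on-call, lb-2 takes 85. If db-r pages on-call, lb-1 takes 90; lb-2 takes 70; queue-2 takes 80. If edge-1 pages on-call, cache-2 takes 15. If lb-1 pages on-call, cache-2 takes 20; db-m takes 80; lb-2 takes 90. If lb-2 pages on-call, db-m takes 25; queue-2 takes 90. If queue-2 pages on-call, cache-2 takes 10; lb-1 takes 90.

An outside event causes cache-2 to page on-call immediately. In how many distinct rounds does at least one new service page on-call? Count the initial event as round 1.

5

Round 1 — cache-2 pages on-call (initial).
  app-b: +15 → 15 < 110
  db-m: +30 → 30 ≥ 30
  queue-2: +40 → 40 < 90
Round 2 — db-m pages on-call.
  lb-2: +85 → 85 ≥ 70
Round 3 — lb-2 pages on-call.
  queue-2: +90 → 130 ≥ 90
Round 4 — queue-2 pages on-call.
  lb-1: +90 → 90 ≥ 30
Round 5 — lb-1 pages on-call.
No further pages.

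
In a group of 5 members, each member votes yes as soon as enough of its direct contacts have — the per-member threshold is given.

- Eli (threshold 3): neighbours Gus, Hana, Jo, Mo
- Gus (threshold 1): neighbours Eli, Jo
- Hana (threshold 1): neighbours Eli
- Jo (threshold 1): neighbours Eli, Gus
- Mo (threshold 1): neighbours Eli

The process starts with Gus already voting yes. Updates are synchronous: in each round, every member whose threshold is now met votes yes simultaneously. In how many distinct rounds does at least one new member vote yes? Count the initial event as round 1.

2

Round 1 — Gus votes yes (initial).
Round 2 — checking thresholds:
  Eli: 1 of 4 neighbours < 3, holds.
  Jo: 1 of 2 neighbours ≥ 1, votes yes.
Round 3 — no new yes votes; cascade stops.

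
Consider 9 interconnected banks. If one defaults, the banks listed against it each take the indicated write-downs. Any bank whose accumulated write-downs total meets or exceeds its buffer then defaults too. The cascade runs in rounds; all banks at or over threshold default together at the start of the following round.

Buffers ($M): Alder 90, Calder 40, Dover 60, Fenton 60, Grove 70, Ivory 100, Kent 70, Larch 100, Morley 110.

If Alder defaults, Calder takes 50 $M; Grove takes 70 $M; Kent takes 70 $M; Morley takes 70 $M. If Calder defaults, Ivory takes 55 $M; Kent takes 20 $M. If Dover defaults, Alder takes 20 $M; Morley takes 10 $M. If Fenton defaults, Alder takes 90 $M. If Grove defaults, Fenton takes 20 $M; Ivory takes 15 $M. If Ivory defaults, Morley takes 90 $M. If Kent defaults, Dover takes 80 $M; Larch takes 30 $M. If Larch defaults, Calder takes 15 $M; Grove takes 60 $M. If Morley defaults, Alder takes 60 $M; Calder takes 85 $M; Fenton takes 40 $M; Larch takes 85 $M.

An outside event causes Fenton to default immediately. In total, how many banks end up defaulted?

6

Round 1 — Fenton defaults (initial).
  Alder: +90 → 90 ≥ 90
Round 2 — Alder defaults.
  Calder: +50 → 50 ≥ 40
  Grove: +70 → 70 ≥ 70
  Kent: +70 → 70 ≥ 70
  Morley: +70 → 70 < 110
Round 3 — Calder, Grove, Kent default.
  Dover: +80 → 80 ≥ 60
  Ivory: +55+15 → 70 < 100
  Larch: +30 → 30 < 100
Round 4 — Dover defaults.
  Morley: +10 → 80 < 110
No further defaults.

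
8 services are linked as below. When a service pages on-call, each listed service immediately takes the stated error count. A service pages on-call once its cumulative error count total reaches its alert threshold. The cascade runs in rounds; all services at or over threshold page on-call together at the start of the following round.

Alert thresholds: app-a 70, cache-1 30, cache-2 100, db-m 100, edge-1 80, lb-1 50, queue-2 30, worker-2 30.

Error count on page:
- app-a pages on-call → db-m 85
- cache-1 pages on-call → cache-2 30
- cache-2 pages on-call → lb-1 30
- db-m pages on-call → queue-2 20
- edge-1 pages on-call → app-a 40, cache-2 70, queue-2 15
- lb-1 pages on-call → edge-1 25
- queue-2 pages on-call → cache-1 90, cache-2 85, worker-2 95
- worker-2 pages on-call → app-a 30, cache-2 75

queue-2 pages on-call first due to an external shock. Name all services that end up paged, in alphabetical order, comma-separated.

cache-1, cache-2, queue-2, worker-2

Round 1 — queue-2 pages on-call (initial).
  cache-1: +90 → 90 ≥ 30
  cache-2: +85 → 85 < 100
  worker-2: +95 → 95 ≥ 30
Round 2 — cache-1, worker-2 page on-call.
  app-a: +30 → 30 < 70
  cache-2: +30+75 → 190 ≥ 100
Round 3 — cache-2 pages on-call.
  lb-1: +30 → 30 < 50
No further pages.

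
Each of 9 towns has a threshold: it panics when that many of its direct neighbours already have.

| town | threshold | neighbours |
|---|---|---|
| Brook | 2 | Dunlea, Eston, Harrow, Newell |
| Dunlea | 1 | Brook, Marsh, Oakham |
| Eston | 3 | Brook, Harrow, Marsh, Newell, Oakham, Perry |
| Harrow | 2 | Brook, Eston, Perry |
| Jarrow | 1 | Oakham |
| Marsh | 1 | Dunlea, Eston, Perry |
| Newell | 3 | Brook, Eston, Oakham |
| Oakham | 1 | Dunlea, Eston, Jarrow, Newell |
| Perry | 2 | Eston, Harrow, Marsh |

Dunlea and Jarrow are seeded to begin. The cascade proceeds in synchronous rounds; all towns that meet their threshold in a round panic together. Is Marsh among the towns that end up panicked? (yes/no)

Round 1 — Dunlea, Jarrow panic (initial).
Round 2 — checking thresholds:
  Brook: 1 of 4 neighbours < 2, below threshold.
  Marsh: 1 of 3 neighbours ≥ 1, panics.
  Oakham: 2 of 4 neighbours ≥ 1, panics.
Round 3 — no new panics; cascade stops.

yes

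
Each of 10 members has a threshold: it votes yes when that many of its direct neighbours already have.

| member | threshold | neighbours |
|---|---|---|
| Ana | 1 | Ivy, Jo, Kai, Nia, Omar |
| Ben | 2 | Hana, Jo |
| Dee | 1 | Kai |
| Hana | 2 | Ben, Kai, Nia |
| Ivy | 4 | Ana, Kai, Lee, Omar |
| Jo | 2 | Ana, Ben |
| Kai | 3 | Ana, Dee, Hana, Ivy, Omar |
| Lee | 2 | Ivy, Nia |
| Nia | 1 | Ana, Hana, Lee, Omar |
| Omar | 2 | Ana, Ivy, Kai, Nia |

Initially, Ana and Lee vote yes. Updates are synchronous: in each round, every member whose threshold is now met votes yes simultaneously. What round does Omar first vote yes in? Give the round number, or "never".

Round 1 — Ana, Lee vote yes (initial).
Round 2 — checking thresholds:
  Ivy: 2 of 4 neighbours < 4, below threshold.
  Jo: 1 of 2 neighbours < 2, below threshold.
  Kai: 1 of 5 neighbours < 3, below threshold.
  Nia: 2 of 4 neighbours ≥ 1, votes yes.
  Omar: 1 of 4 neighbours < 2, below threshold.
Round 3 — checking thresholds:
  Hana: 1 of 3 neighbours < 2, below threshold.
  Ivy: 2 of 4 neighbours < 4, below threshold.
  Jo: 1 of 2 neighbours < 2, below threshold.
  Kai: 1 of 5 neighbours < 3, below threshold.
  Omar: 2 of 4 neighbours ≥ 2, votes yes.
Round 4 — no new yes votes; cascade stops.

3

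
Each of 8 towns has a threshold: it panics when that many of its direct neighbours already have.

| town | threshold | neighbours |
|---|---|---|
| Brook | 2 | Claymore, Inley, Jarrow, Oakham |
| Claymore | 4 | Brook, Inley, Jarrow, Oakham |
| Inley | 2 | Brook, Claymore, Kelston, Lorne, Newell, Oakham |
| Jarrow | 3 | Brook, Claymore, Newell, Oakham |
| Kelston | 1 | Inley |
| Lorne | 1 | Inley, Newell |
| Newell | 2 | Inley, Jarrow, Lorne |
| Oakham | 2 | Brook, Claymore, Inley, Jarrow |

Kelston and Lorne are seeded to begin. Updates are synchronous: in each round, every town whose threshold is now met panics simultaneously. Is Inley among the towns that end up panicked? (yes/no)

yes

Round 1 — Kelston, Lorne panic (initial).
Round 2 — checking thresholds:
  Inley: 2 of 6 neighbours ≥ 2, panics.
  Newell: 1 of 3 neighbours < 2, not yet.
Round 3 — checking thresholds:
  Brook: 1 of 4 neighbours < 2, not yet.
  Claymore: 1 of 4 neighbours < 4, not yet.
  Newell: 2 of 3 neighbours ≥ 2, panics.
  Oakham: 1 of 4 neighbours < 2, not yet.
Round 4 — no new panics; cascade stops.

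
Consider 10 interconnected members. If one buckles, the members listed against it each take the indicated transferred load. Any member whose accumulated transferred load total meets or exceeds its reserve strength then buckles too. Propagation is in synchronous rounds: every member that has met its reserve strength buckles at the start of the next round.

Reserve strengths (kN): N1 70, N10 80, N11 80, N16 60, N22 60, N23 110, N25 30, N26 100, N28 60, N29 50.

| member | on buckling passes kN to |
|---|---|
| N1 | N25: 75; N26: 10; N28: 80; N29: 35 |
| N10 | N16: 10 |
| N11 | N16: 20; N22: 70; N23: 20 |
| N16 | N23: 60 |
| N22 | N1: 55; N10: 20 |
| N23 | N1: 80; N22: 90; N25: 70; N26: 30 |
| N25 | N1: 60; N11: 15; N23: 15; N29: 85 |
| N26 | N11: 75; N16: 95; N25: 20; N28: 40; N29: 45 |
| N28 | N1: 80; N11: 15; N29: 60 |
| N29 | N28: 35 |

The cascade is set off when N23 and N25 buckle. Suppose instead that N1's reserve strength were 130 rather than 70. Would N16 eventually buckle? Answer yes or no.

With N1's reserve strength at 130:
Round 1 — N23, N25 buckle (initial).
  N1: +80+60 → 140 ≥ 130
  N11: +15 → 15 < 80
  N22: +90 → 90 ≥ 60
  N26: +30 → 30 < 100
  N29: +85 → 85 ≥ 50
Round 2 — N1, N22, N29 buckle.
  N10: +20 → 20 < 80
  N26: +10 → 40 < 100
  N28: +80+35 → 115 ≥ 60
Round 3 — N28 buckles.
  N11: +15 → 30 < 80
No further bucklings.

no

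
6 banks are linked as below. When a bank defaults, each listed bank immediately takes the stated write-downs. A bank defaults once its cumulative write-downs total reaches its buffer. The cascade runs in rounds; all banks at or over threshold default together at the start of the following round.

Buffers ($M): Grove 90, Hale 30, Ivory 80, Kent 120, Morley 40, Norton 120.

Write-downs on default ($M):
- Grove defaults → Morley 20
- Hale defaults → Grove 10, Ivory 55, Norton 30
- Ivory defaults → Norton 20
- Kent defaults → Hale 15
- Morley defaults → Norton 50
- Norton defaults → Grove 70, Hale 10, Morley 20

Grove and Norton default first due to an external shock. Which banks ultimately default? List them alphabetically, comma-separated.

Grove, Morley, Norton

Round 1 — Grove, Norton default (initial).
  Hale: +10 → 10 < 30
  Morley: +20+20 → 40 ≥ 40
Round 2 — Morley defaults.
No further defaults.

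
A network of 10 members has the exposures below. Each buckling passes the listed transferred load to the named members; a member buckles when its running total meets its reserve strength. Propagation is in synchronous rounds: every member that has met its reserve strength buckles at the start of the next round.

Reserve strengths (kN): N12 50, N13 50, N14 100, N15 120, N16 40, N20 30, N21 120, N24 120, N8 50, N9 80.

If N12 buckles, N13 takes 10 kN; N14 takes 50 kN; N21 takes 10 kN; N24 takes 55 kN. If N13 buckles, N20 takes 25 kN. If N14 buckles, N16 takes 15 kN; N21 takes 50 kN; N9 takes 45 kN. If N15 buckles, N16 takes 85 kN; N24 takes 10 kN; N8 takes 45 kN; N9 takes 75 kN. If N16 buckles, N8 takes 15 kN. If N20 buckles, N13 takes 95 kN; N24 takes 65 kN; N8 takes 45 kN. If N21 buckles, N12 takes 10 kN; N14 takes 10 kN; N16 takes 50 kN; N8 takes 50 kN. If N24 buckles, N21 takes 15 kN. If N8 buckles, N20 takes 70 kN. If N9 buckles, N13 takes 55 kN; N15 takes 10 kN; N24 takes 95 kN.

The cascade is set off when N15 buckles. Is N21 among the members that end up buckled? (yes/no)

Round 1 — N15 buckles (initial).
  N16: +85 → 85 ≥ 40
  N24: +10 → 10 < 120
  N8: +45 → 45 < 50
  N9: +75 → 75 < 80
Round 2 — N16 buckles.
  N8: +15 → 60 ≥ 50
Round 3 — N8 buckles.
  N20: +70 → 70 ≥ 30
Round 4 — N20 buckles.
  N13: +95 → 95 ≥ 50
  N24: +65 → 75 < 120
Round 5 — N13 buckles.
No further bucklings.

no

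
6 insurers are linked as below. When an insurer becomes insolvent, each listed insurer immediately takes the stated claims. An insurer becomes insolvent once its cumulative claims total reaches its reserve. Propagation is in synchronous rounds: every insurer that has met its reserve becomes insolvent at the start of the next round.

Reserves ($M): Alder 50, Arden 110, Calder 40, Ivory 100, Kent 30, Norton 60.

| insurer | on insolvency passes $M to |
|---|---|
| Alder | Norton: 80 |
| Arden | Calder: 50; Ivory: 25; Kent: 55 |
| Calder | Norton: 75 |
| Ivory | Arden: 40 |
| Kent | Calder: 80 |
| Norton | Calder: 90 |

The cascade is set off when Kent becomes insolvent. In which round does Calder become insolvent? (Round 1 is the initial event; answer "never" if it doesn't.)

Round 1 — Kent becomes insolvent (initial).
  Calder: +80 → 80 ≥ 40
Round 2 — Calder becomes insolvent.
  Norton: +75 → 75 ≥ 60
Round 3 — Norton becomes insolvent.
No further insolvencies.

2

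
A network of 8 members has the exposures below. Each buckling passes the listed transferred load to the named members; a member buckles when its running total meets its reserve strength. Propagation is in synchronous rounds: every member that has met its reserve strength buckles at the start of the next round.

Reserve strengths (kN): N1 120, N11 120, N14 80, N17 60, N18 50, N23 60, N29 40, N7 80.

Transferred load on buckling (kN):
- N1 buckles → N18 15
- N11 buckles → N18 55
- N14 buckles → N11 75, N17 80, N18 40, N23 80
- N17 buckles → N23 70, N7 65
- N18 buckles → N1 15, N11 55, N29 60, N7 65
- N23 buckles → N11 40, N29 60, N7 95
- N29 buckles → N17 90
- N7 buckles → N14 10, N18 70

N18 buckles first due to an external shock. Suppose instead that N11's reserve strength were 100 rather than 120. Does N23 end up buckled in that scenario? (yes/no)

yes

With N11's reserve strength at 100:
Round 1 — N18 buckles (initial).
  N1: +15 → 15 < 120
  N11: +55 → 55 < 100
  N29: +60 → 60 ≥ 40
  N7: +65 → 65 < 80
Round 2 — N29 buckles.
  N17: +90 → 90 ≥ 60
Round 3 — N17 buckles.
  N23: +70 → 70 ≥ 60
  N7: +65 → 130 ≥ 80
Round 4 — N23, N7 buckle.
  N11: +40 → 95 < 100
  N14: +10 → 10 < 80
No further bucklings.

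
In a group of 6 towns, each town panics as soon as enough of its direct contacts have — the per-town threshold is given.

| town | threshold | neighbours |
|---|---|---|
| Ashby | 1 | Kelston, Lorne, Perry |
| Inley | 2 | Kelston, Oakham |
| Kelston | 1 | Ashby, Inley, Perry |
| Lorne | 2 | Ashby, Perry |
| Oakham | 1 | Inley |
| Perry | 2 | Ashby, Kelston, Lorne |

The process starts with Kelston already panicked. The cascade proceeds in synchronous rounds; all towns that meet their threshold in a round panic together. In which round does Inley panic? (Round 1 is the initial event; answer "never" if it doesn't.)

Round 1 — Kelston panics (initial).
Round 2 — checking thresholds:
  Ashby: 1 of 3 neighbours ≥ 1, panics.
  Inley: 1 of 2 neighbours < 2, holds.
  Perry: 1 of 3 neighbours < 2, holds.
Round 3 — checking thresholds:
  Inley: 1 of 2 neighbours < 2, holds.
  Lorne: 1 of 2 neighbours < 2, holds.
  Perry: 2 of 3 neighbours ≥ 2, panics.
Round 4 — checking thresholds:
  Inley: 1 of 2 neighbours < 2, holds.
  Lorne: 2 of 2 neighbours ≥ 2, panics.
Round 5 — no new panics; cascade stops.

never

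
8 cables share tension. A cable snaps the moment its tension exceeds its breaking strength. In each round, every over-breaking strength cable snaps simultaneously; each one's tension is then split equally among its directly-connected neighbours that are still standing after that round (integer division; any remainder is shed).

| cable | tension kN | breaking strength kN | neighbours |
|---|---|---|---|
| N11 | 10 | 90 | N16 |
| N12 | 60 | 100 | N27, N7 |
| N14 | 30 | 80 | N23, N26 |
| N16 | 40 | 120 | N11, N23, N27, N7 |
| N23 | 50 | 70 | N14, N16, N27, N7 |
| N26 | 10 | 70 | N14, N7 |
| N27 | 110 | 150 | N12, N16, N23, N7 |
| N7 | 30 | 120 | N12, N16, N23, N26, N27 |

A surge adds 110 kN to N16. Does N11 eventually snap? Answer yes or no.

no

Round 1 — N16 at 150 > 120. N16 snaps.
  N16 sheds 150 kN to N11, N23, N27, N7: 37 each (2 lost).
    N11: 10+37 = 47 ≤ 90
    N23: 50+37 = 87 > 70
    N27: 110+37 = 147 ≤ 150
    N7: 30+37 = 67 ≤ 120
Round 2 — N23 snaps.
  N23 sheds 87 kN to N14, N27, N7: 29 each.
    N14: 30+29 = 59 ≤ 80
    N27: 147+29 = 176 > 150
    N7: 67+29 = 96 ≤ 120
Round 3 — N27 snaps.
  N27 sheds 176 kN to N12, N7: 88 each.
    N12: 60+88 = 148 > 100
    N7: 96+88 = 184 > 120
Round 4 — N12, N7 snap.
  N12 sheds 148 kN: no online neighbours, lost.
  N7 sheds 184 kN to N26: 184 each.
    N26: 10+184 = 194 > 70
Round 5 — N26 snaps.
  N26 sheds 194 kN to N14: 194 each.
    N14: 59+194 = 253 > 80
Round 6 — N14 snaps.
  N14 sheds 253 kN: no online neighbours, lost.
No further breaks.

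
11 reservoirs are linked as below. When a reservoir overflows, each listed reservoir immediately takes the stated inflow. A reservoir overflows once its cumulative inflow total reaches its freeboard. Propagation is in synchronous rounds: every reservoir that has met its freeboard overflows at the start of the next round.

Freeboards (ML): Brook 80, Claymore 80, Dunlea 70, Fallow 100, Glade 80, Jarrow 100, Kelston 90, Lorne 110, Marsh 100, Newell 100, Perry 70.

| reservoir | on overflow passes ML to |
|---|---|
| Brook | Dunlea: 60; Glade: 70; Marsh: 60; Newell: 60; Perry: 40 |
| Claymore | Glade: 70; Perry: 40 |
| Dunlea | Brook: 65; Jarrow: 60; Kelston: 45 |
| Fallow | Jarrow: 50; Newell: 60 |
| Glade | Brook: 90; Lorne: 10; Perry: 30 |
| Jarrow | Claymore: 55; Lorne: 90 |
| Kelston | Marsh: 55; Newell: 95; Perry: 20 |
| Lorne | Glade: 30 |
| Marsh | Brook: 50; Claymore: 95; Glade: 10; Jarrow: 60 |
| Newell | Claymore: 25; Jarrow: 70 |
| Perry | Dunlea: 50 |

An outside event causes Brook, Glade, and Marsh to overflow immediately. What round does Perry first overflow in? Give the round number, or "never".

2

Round 1 — Brook, Glade, Marsh overflow (initial).
  Claymore: +95 → 95 ≥ 80
  Dunlea: +60 → 60 < 70
  Jarrow: +60 → 60 < 100
  Lorne: +10 → 10 < 110
  Newell: +60 → 60 < 100
  Perry: +40+30 → 70 ≥ 70
Round 2 — Claymore, Perry overflow.
  Dunlea: +50 → 110 ≥ 70
Round 3 — Dunlea overflows.
  Jarrow: +60 → 120 ≥ 100
  Kelston: +45 → 45 < 90
Round 4 — Jarrow overflows.
  Lorne: +90 → 100 < 110
No further overflows.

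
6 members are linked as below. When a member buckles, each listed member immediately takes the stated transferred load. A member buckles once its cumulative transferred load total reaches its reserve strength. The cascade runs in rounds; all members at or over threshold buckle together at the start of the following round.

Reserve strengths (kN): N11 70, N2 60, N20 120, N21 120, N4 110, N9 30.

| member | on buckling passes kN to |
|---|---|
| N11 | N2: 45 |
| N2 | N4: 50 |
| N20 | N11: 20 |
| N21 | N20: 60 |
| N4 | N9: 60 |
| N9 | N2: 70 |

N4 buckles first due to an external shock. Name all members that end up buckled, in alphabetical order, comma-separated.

N2, N4, N9

Round 1 — N4 buckles (initial).
  N9: +60 → 60 ≥ 30
Round 2 — N9 buckles.
  N2: +70 → 70 ≥ 60
Round 3 — N2 buckles.
No further bucklings.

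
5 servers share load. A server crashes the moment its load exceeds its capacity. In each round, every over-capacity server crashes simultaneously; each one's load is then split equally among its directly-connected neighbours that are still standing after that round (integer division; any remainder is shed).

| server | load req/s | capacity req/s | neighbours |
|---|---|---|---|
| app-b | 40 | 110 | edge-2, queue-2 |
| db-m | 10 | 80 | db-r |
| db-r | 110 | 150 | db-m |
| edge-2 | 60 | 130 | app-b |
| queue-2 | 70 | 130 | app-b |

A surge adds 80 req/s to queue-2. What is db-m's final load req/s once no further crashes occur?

Round 1 — queue-2 at 150 > 130. queue-2 crashes.
  queue-2 sheds 150 req/s to app-b: 150 each.
    app-b: 40+150 = 190 > 110
Round 2 — app-b crashes.
  app-b sheds 190 req/s to edge-2: 190 each.
    edge-2: 60+190 = 250 > 130
Round 3 — edge-2 crashes.
  edge-2 sheds 250 req/s: no online neighbours, lost.
No further crashes.

10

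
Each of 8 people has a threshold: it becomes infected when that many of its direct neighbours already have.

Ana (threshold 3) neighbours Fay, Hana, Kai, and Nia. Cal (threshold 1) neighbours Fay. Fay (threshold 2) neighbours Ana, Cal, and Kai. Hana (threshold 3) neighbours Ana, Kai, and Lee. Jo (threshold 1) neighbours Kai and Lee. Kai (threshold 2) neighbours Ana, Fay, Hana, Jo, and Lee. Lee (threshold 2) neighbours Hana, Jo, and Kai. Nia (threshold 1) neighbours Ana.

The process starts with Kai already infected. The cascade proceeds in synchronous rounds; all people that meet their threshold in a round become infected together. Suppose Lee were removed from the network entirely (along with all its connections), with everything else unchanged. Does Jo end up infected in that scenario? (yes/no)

yes

With Lee removed:
Round 1 — Kai becomes infected (initial).
Round 2 — checking thresholds:
  Ana: 1 of 4 neighbours < 3, below threshold.
  Fay: 1 of 3 neighbours < 2, below threshold.
  Hana: 1 of 2 neighbours < 3, below threshold.
  Jo: 1 of 1 neighbours ≥ 1, becomes infected.
Round 3 — no new infections; cascade stops.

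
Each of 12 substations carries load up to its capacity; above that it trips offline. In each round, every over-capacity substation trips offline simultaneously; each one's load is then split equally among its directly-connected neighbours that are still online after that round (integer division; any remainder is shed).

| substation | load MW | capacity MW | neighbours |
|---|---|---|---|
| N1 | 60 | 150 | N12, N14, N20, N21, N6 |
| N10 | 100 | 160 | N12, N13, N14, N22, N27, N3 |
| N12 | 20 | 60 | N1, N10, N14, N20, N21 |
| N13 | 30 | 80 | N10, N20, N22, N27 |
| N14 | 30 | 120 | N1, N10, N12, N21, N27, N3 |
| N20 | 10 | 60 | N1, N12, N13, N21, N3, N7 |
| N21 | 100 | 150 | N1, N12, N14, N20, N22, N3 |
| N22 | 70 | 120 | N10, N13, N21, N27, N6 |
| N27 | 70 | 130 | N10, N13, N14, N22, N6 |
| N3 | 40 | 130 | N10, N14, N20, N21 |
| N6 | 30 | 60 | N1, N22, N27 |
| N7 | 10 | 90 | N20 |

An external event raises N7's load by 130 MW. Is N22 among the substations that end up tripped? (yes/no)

Round 1 — N7 at 140 > 90. N7 trips offline.
  N7 sheds 140 MW to N20: 140 each.
    N20: 10+140 = 150 > 60
Round 2 — N20 trips offline.
  N20 sheds 150 MW to N1, N12, N13, N21, N3: 30 each.
    N1: 60+30 = 90 ≤ 150
    N12: 20+30 = 50 ≤ 60
    N13: 30+30 = 60 ≤ 80
    N21: 100+30 = 130 ≤ 150
    N3: 40+30 = 70 ≤ 130
No further trips.

no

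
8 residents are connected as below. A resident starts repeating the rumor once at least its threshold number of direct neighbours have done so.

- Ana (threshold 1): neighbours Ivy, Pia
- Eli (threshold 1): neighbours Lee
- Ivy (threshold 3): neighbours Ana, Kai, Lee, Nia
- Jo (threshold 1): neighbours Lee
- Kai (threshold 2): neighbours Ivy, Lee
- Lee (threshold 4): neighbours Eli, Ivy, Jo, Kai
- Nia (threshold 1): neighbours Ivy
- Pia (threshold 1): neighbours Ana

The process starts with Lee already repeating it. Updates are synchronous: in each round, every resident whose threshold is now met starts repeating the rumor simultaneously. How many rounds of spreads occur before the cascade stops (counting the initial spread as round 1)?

2

Round 1 — Lee starts repeating the rumor (initial).
Round 2 — checking thresholds:
  Eli: 1 of 1 neighbours ≥ 1, starts repeating the rumor.
  Ivy: 1 of 4 neighbours < 3, below threshold.
  Jo: 1 of 1 neighbours ≥ 1, starts repeating the rumor.
  Kai: 1 of 2 neighbours < 2, below threshold.
Round 3 — no new spreads; cascade stops.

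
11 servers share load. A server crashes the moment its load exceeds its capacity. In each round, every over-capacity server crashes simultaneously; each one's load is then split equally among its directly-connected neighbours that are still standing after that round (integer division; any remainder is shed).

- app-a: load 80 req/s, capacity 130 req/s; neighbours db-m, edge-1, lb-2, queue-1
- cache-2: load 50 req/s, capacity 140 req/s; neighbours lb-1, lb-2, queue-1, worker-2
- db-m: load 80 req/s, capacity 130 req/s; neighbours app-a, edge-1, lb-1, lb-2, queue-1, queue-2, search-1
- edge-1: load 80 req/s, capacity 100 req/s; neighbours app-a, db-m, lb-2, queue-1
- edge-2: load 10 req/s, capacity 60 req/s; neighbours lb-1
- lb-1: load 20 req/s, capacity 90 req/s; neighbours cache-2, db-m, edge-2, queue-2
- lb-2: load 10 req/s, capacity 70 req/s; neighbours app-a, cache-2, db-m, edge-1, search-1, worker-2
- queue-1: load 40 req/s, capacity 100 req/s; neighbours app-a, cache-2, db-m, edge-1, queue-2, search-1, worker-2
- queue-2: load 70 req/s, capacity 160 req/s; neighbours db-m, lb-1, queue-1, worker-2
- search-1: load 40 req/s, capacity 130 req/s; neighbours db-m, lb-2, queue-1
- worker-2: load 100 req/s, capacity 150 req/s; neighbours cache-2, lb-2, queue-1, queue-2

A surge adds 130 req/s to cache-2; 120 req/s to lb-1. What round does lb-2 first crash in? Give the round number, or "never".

Round 1 — cache-2 at 180 > 140; lb-1 at 140 > 90. cache-2, lb-1 crash.
  cache-2 sheds 180 req/s to lb-2, queue-1, worker-2: 60 each.
    lb-2: 10+60 = 70 ≤ 70
    queue-1: 40+60 = 100 ≤ 100
    worker-2: 100+60 = 160 > 150
  lb-1 sheds 140 req/s to db-m, edge-2, queue-2: 46 each (2 lost).
    db-m: 80+46 = 126 ≤ 130
    edge-2: 10+46 = 56 ≤ 60
    queue-2: 70+46 = 116 ≤ 160
Round 2 — worker-2 crashes.
  worker-2 sheds 160 req/s to lb-2, queue-1, queue-2: 53 each (1 lost).
    lb-2: 70+53 = 123 > 70
    queue-1: 100+53 = 153 > 100
    queue-2: 116+53 = 169 > 160
Round 3 — lb-2, queue-1, queue-2 crash.
  lb-2 sheds 123 req/s to app-a, db-m, edge-1, search-1: 30 each (3 lost).
    app-a: 80+30 = 110 ≤ 130
    db-m: 126+30 = 156 > 130
    edge-1: 80+30 = 110 > 100
    search-1: 40+30 = 70 ≤ 130
  queue-1 sheds 153 req/s to app-a, db-m, edge-1, search-1: 38 each (1 lost).
    app-a: 110+38 = 148 > 130
    db-m: 156+38 = 194 > 130
    edge-1: 110+38 = 148 > 100
    search-1: 70+38 = 108 ≤ 130
  queue-2 sheds 169 req/s to db-m: 169 each.
    db-m: 194+169 = 363 > 130
Round 4 — app-a, db-m, edge-1 crash.
  app-a sheds 148 req/s: no online neighbours, lost.
  db-m sheds 363 req/s to search-1: 363 each.
    search-1: 108+363 = 471 > 130
  edge-1 sheds 148 req/s: no online neighbours, lost.
Round 5 — search-1 crashes.
  search-1 sheds 471 req/s: no online neighbours, lost.
No further crashes.

3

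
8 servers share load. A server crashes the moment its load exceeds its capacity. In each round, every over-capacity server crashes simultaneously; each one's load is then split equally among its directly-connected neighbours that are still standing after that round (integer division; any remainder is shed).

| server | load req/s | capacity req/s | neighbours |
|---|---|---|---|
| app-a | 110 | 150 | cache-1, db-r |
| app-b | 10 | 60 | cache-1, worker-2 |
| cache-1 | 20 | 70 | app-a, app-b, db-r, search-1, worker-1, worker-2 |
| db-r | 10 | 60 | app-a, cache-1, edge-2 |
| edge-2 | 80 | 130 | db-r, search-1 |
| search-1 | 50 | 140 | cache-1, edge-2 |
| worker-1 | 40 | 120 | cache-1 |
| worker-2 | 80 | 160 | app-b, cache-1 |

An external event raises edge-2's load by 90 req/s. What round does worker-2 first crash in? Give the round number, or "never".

Round 1 — edge-2 at 170 > 130. edge-2 crashes.
  edge-2 sheds 170 req/s to db-r, search-1: 85 each.
    db-r: 10+85 = 95 > 60
    search-1: 50+85 = 135 ≤ 140
Round 2 — db-r crashes.
  db-r sheds 95 req/s to app-a, cache-1: 47 each (1 lost).
    app-a: 110+47 = 157 > 150
    cache-1: 20+47 = 67 ≤ 70
Round 3 — app-a crashes.
  app-a sheds 157 req/s to cache-1: 157 each.
    cache-1: 67+157 = 224 > 70
Round 4 — cache-1 crashes.
  cache-1 sheds 224 req/s to app-b, search-1, worker-1, worker-2: 56 each.
    app-b: 10+56 = 66 > 60
    search-1: 135+56 = 191 > 140
    worker-1: 40+56 = 96 ≤ 120
    worker-2: 80+56 = 136 ≤ 160
Round 5 — app-b, search-1 crash.
  app-b sheds 66 req/s to worker-2: 66 each.
    worker-2: 136+66 = 202 > 160
  search-1 sheds 191 req/s: no online neighbours, lost.
Round 6 — worker-2 crashes.
  worker-2 sheds 202 req/s: no online neighbours, lost.
No further crashes.

6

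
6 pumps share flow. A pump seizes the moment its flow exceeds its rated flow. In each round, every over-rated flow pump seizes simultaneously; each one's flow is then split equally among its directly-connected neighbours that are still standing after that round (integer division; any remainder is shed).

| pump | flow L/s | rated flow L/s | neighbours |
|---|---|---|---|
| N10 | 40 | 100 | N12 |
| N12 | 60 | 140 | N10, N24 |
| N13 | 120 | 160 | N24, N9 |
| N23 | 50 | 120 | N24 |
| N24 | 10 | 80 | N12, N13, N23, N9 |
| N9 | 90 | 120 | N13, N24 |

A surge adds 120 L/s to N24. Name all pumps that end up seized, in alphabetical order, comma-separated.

N13, N24, N9

Round 1 — N24 at 130 > 80. N24 seizes.
  N24 sheds 130 L/s to N12, N13, N23, N9: 32 each (2 lost).
    N12: 60+32 = 92 ≤ 140
    N13: 120+32 = 152 ≤ 160
    N23: 50+32 = 82 ≤ 120
    N9: 90+32 = 122 > 120
Round 2 — N9 seizes.
  N9 sheds 122 L/s to N13: 122 each.
    N13: 152+122 = 274 > 160
Round 3 — N13 seizes.
  N13 sheds 274 L/s: no online neighbours, lost.
No further seizures.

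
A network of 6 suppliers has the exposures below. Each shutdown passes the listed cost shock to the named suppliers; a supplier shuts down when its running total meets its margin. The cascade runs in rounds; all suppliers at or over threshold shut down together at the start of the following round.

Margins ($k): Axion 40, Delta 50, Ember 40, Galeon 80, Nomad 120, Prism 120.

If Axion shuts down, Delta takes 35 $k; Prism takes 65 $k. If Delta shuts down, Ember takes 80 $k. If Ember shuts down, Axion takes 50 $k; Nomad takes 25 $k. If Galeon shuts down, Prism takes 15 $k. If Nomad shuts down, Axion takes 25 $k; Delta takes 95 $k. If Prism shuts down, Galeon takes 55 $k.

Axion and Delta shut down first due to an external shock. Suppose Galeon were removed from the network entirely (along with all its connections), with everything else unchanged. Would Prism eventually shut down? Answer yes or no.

With Galeon removed:
Round 1 — Axion, Delta shut down (initial).
  Ember: +80 → 80 ≥ 40
  Prism: +65 → 65 < 120
Round 2 — Ember shuts down.
  Nomad: +25 → 25 < 120
No further shutdowns.

no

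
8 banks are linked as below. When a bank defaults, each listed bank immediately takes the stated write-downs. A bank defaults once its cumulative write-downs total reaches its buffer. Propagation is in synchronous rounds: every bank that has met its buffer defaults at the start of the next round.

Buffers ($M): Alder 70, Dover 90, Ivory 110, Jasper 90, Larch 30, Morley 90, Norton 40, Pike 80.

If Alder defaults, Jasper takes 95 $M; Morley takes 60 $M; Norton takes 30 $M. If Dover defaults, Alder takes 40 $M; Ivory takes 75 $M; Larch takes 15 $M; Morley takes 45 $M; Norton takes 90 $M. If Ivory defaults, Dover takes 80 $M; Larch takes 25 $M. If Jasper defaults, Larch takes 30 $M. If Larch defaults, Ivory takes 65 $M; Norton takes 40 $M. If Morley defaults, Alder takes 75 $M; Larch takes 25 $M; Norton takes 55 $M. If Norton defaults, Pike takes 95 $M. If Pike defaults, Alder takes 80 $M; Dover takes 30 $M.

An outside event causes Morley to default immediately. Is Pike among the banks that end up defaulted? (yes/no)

Round 1 — Morley defaults (initial).
  Alder: +75 → 75 ≥ 70
  Larch: +25 → 25 < 30
  Norton: +55 → 55 ≥ 40
Round 2 — Alder, Norton default.
  Jasper: +95 → 95 ≥ 90
  Pike: +95 → 95 ≥ 80
Round 3 — Jasper, Pike default.
  Dover: +30 → 30 < 90
  Larch: +30 → 55 ≥ 30
Round 4 — Larch defaults.
  Ivory: +65 → 65 < 110
No further defaults.

yes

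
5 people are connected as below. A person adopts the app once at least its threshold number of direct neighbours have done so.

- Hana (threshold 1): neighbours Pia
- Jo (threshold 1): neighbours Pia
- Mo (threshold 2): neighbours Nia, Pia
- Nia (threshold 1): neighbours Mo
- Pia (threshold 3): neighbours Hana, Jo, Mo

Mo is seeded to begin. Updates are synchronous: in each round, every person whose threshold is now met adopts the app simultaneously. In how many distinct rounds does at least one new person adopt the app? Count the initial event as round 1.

2

Round 1 — Mo adopts the app (initial).
Round 2 — checking thresholds:
  Nia: 1 of 1 neighbours ≥ 1, adopts the app.
  Pia: 1 of 3 neighbours < 3, not yet.
Round 3 — no new adoptions; cascade stops.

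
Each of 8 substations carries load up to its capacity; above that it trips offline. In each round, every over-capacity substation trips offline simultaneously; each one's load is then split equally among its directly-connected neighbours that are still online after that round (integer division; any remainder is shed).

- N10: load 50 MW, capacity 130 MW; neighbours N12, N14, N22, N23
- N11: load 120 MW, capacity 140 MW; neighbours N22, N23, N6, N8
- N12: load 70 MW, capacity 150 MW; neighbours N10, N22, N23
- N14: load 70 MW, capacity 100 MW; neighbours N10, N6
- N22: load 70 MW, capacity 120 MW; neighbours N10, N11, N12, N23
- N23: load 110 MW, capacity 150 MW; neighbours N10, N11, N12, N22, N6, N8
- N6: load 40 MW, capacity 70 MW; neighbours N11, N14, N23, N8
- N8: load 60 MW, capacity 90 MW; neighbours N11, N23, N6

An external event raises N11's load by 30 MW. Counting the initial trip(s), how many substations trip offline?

Round 1 — N11 at 150 > 140. N11 trips offline.
  N11 sheds 150 MW to N22, N23, N6, N8: 37 each (2 lost).
    N22: 70+37 = 107 ≤ 120
    N23: 110+37 = 147 ≤ 150
    N6: 40+37 = 77 > 70
    N8: 60+37 = 97 > 90
Round 2 — N6, N8 trip offline.
  N6 sheds 77 MW to N14, N23: 38 each (1 lost).
    N14: 70+38 = 108 > 100
    N23: 147+38 = 185 > 150
  N8 sheds 97 MW to N23: 97 each.
    N23: 185+97 = 282 > 150
Round 3 — N14, N23 trip offline.
  N14 sheds 108 MW to N10: 108 each.
    N10: 50+108 = 158 > 130
  N23 sheds 282 MW to N10, N12, N22: 94 each.
    N10: 158+94 = 252 > 130
    N12: 70+94 = 164 > 150
    N22: 107+94 = 201 > 120
Round 4 — N10, N12, N22 trip offline.
  N10 sheds 252 MW: no online neighbours, lost.
  N12 sheds 164 MW: no online neighbours, lost.
  N22 sheds 201 MW: no online neighbours, lost.
No further trips.

8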